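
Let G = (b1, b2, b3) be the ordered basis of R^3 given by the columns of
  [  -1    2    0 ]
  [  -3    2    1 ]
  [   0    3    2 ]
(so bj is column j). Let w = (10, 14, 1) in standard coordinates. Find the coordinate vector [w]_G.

(-4, 3, -4)

[w]_G is the unique c with M c = w, where M has columns b1, ..., b3.
Gaussian elimination on [M | w] yields c = (-4, 3, -4).
Check: -4b1 + 3b2 - 4b3 = (10, 14, 1).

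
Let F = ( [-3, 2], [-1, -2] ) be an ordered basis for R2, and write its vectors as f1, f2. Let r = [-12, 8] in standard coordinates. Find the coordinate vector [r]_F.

[4, 0]

[r]_F is the unique c with M c = r, where M has columns f1, f2.
System: -3c_1 - c_2 = -12, 2c_1 - 2c_2 = 8; solving gives c_1 = 4, c_2 = 0.
Check: 4f1 + 0·f2 = [-12, 8].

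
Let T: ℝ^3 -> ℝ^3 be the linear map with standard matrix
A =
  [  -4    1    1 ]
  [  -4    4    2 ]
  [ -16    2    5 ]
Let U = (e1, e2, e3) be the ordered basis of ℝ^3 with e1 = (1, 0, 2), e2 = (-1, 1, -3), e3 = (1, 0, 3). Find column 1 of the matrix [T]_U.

(0, 0, -2)

Column 1 of [T]_U is the U-coordinate vector of T(e1).
In standard coordinates T(e1) = A e1 = (-2, 0, -6).
Converting to U: (-2, 0, -6) = 0·e1 + 0·e2 - 2e3, so the coordinate vector is (0, 0, -2).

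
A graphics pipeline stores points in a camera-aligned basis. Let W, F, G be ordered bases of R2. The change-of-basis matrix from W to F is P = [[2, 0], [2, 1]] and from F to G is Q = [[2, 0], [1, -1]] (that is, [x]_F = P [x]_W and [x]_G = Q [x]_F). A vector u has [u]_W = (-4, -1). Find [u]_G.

(-16, 1)

Composing the changes, [u]_G = Q P [u]_W.
Q P = [[4, 0], [0, -1]]; applying this to (-4, -1) gives (-16, 1).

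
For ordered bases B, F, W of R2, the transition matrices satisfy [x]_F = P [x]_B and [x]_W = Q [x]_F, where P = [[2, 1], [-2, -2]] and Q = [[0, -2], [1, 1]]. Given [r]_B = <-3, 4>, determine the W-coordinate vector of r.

<4, -4>

First [r]_F = P [r]_B = <-2, -2>.
Then [r]_W = Q [r]_F = <4, -4>.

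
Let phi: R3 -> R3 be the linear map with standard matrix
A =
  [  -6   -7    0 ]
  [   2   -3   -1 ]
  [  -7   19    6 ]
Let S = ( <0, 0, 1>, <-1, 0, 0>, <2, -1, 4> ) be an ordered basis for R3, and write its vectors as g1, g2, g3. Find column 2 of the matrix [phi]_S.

<-1, -2, 2>

Column 2 of [phi]_S is the S-coordinate vector of phi(g2).
In standard coordinates phi(g2) = A g2 = <6, -2, 7>.
Converting to S: <6, -2, 7> = -g1 - 2g2 + 2g3, so the coordinate vector is <-1, -2, 2>.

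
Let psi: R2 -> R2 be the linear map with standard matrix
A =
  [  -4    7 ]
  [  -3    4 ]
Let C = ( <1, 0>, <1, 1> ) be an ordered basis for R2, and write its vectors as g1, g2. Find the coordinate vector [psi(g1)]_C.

Compute psi(g1) = A g1 = <-4, -3> in standard coordinates.
Then write this in C-coordinates: solve for y in y_1 g1 + y_2 g2 = <-4, -3>.
This gives y = <-1, -3>, which is column 1 of [psi]_C.

<-1, -3>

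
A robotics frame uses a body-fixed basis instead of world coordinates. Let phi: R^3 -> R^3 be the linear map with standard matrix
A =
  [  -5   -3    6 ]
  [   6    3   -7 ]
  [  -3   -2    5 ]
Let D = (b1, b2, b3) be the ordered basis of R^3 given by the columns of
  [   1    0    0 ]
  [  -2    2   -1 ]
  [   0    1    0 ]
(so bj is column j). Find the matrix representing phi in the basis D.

[[1, 0, 3], [1, 1, 2], [0, 3, 1]]

With P the matrix whose columns are b1, ..., b3, [phi]_D = P^(-1) A P.
Column by column: phi(b1) = A b1 = [1, 0, 1]; its D-coordinates [1, 1, 0] give column 1.
Continuing for each basis vector yields [phi]_D = [[1, 0, 3], [1, 1, 2], [0, 3, 1]].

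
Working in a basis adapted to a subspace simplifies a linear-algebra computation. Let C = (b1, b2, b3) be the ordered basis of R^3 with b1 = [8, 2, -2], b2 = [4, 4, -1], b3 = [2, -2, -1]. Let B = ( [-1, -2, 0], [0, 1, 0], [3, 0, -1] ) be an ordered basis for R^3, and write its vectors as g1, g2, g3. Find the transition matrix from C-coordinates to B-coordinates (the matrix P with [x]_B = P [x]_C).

[[-2, -1, 1], [-2, 2, 0], [2, 1, 1]]

Column j of P is [bj]_B, since P maps C-coordinates to B-coordinates.
Expressing b1 in B: b1 = -2g1 - 2g2 + 2g3, so column 1 of P is [-2, -2, 2].
Doing the same for each bj gives P = [[-2, -1, 1], [-2, 2, 0], [2, 1, 1]].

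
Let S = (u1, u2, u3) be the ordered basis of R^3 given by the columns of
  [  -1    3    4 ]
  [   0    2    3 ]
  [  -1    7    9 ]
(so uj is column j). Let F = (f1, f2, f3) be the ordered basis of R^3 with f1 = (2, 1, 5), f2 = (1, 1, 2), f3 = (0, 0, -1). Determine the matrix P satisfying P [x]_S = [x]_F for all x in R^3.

[[-1, 1, 1], [1, 1, 2], [-2, 0, 0]]

Take x = uj: its S-coordinates are the j-th standard unit vector, so P e_j — column j of P — equals [uj]_F.
u1 = -f1 + f2 - 2f3, giving column 1 = (-1, 1, -2); repeating for each j gives P = [[-1, 1, 1], [1, 1, 2], [-2, 0, 0]].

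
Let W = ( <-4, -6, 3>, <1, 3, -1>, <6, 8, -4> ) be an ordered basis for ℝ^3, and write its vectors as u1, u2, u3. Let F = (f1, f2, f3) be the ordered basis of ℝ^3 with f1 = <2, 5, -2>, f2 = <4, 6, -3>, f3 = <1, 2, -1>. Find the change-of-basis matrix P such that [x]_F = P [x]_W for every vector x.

Column j of P is [uj]_F, since P maps W-coordinates to F-coordinates.
Expressing u1 in F: u1 = 0·f1 - f2 + 0·f3, so column 1 of P is <0, -1, 0>.
Doing the same for each uj gives P = [[0, 1, 0], [-1, 0, 2], [0, -1, -2]].

[[0, 1, 0], [-1, 0, 2], [0, -1, -2]]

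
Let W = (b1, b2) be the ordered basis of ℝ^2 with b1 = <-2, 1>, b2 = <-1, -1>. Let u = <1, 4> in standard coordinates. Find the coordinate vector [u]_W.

<1, -3>

[u]_W is the unique c with M c = u, where M has columns b1, b2.
System: -2c_1 - c_2 = 1, c_1 - c_2 = 4; solving gives c_1 = 1, c_2 = -3.
Check: b1 - 3b2 = <1, 4>.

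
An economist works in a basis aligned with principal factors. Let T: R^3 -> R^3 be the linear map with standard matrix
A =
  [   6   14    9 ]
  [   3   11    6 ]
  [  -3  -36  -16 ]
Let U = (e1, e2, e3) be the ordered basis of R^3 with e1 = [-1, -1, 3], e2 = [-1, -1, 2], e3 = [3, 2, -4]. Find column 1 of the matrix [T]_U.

Compute T(e1) = A e1 = [7, 4, -9] in standard coordinates.
Then write this in U-coordinates: solve for y in y_1 e1 + ... + y_3 e3 = [7, 4, -9].
This gives y = [-1, 3, 3], which is column 1 of [T]_U.

[-1, 3, 3]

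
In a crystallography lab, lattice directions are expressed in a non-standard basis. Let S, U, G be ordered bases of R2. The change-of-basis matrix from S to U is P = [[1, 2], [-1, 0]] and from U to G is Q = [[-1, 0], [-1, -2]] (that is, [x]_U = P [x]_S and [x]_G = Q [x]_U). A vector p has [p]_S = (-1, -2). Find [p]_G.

Apply P to get U-coordinates (-5, 1), then Q to get G-coordinates.
The result is [p]_G = (5, 3).

(5, 3)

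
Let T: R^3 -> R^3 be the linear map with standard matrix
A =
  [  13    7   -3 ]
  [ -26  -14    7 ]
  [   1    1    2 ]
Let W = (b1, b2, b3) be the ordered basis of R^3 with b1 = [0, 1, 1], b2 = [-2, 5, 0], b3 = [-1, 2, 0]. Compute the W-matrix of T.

[[3, 3, 1], [-2, -3, -1], [0, -3, 1]]

Let P have columns b1, ..., b3. Then [T]_W = P^(-1) A P.
Here det P = 1, so P^(-1) is integer; computing A P first and then P^(-1)(A P) gives [[3, 3, 1], [-2, -3, -1], [0, -3, 1]].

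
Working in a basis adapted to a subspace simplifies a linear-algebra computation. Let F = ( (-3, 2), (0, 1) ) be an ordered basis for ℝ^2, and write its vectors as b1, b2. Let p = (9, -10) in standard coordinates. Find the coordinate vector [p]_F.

Write p = c_1 b1 + c_2 b2 and solve for the c_i.
System: -3c_1 + 0c_2 = 9, 2c_1 + c_2 = -10; solving gives c_1 = -3, c_2 = -4.
Check: -3b1 - 4b2 = (9, -10).

(-3, -4)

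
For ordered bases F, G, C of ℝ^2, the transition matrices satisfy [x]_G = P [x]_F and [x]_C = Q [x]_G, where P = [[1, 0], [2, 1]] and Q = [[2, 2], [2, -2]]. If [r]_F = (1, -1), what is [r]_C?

(4, 0)

First [r]_G = P [r]_F = (1, 1).
Then [r]_C = Q [r]_G = (4, 0).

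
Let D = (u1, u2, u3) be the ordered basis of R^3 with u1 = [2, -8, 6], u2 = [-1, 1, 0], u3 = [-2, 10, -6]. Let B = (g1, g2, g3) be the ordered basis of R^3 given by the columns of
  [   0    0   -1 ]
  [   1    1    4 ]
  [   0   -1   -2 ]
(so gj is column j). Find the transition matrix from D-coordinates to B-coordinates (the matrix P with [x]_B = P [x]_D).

[[2, -1, 0], [-2, -2, 2], [-2, 1, 2]]

Column j of P is [uj]_B, since P maps D-coordinates to B-coordinates.
Expressing u1 in B: u1 = 2g1 - 2g2 - 2g3, so column 1 of P is [2, -2, -2].
Doing the same for each uj gives P = [[2, -1, 0], [-2, -2, 2], [-2, 1, 2]].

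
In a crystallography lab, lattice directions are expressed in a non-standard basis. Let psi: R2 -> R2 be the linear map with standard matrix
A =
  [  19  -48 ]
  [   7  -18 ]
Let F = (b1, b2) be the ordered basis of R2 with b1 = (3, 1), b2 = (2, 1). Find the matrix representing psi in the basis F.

Let P have columns b1, b2. Then [psi]_F = P^(-1) A P.
Here det P = 1, so P^(-1) is integer; computing A P first and then P^(-1)(A P) gives [[3, -2], [0, -2]].

[[3, -2], [0, -2]]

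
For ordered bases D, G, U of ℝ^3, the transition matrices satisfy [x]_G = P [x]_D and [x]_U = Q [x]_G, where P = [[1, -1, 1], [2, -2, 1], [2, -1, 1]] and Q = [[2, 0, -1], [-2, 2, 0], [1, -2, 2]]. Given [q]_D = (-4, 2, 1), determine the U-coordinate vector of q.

(-1, -12, -1)

Composing the changes, [q]_U = Q P [q]_D.
Q P = [[0, -1, 1], [2, -2, 0], [1, 1, 1]]; applying this to (-4, 2, 1) gives (-1, -12, -1).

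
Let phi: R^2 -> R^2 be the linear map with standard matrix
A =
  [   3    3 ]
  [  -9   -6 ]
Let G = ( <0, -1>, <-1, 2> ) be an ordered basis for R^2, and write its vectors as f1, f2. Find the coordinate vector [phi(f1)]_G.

Column 1 of [phi]_G is the G-coordinate vector of phi(f1).
In standard coordinates phi(f1) = A f1 = <-3, 6>.
Converting to G: <-3, 6> = 0·f1 + 3f2, so the coordinate vector is <0, 3>.

<0, 3>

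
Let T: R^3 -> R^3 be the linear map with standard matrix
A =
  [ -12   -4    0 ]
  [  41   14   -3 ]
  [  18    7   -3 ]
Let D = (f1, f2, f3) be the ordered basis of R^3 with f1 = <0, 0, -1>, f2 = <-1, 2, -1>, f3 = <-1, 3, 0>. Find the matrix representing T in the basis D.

[[0, 3, -2], [-3, -2, -1], [3, -2, 1]]

Let P have columns f1, ..., f3. Then [T]_D = P^(-1) A P.
Here det P = 1, so P^(-1) is integer; computing A P first and then P^(-1)(A P) gives [[0, 3, -2], [-3, -2, -1], [3, -2, 1]].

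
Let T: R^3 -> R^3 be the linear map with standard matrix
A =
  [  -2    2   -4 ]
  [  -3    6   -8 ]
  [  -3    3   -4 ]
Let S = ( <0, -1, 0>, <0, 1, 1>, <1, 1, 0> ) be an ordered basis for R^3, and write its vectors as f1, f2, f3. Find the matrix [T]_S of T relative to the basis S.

Let P have columns f1, ..., f3. Then [T]_S = P^(-1) A P.
Here det P = -1, so P^(-1) is integer; computing A P first and then P^(-1)(A P) gives [[1, -1, -3], [-3, -1, 0], [-2, -2, 0]].

[[1, -1, -3], [-3, -1, 0], [-2, -2, 0]]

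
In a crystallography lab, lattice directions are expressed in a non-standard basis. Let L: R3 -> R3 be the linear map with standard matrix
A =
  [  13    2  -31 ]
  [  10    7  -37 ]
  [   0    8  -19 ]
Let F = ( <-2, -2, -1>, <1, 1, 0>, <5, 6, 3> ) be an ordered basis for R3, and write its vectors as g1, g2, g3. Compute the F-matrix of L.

The j-th column of [L]_F is [L(gj)]_F.
L(g1) = A g1 = <1, 3, 3> = 3g1 - 3g2 + 2g3, so column 1 is <3, -3, 2>.
Repeating for g2, g3 and assembling the columns gives [[3, -2, 0], [-3, 1, -1], [2, 2, -3]].

[[3, -2, 0], [-3, 1, -1], [2, 2, -3]]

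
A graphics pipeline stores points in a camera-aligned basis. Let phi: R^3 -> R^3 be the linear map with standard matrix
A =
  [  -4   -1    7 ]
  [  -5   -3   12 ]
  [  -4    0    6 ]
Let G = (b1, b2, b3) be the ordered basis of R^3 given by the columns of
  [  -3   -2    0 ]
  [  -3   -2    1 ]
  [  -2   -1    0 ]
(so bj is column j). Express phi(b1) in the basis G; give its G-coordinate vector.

<1, -2, -1>

Compute phi(b1) = A b1 = <1, 0, 0> in standard coordinates.
Then write this in G-coordinates: solve for y in y_1 b1 + ... + y_3 b3 = <1, 0, 0>.
This gives y = <1, -2, -1>, which is column 1 of [phi]_G.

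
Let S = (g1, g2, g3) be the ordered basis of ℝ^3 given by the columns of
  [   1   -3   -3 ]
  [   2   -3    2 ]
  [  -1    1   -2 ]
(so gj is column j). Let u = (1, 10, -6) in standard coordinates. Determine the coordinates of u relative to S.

(4, 0, 1)

[u]_S is the unique c with M c = u, where M has columns g1, ..., g3.
Solving this 3x3 system gives c = (4, 0, 1).
Check: 4g1 + 0·g2 + g3 = (1, 10, -6).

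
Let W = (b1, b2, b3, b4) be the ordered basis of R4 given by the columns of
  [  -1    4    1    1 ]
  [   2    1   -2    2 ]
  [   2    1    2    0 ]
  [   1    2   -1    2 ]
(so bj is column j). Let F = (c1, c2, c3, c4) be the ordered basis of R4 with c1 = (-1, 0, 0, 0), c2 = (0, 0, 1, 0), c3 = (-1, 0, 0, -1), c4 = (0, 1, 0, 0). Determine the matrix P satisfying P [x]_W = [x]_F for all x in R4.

[[2, -2, -2, 1], [2, 1, 2, 0], [-1, -2, 1, -2], [2, 1, -2, 2]]

Take x = bj: its W-coordinates are the j-th standard unit vector, so P e_j — column j of P — equals [bj]_F.
b1 = 2c1 + 2c2 - c3 + 2c4, giving column 1 = (2, 2, -1, 2); repeating for each j gives P = [[2, -2, -2, 1], [2, 1, 2, 0], [-1, -2, 1, -2], [2, 1, -2, 2]].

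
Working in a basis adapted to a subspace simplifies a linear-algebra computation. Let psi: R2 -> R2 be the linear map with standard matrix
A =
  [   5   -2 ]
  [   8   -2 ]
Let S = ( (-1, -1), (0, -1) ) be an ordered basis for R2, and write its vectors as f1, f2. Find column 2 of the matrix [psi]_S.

(-2, 0)

Compute psi(f2) = A f2 = (2, 2) in standard coordinates.
Then write this in S-coordinates: solve for y in y_1 f1 + y_2 f2 = (2, 2).
This gives y = (-2, 0), which is column 2 of [psi]_S.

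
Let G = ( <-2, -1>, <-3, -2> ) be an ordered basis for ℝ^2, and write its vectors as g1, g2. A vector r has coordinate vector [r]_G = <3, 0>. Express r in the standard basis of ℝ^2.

<-6, -3>

r = M [r]_G, where M has columns g1, g2.
Carrying out the matrix-vector product, r = <-6, -3>.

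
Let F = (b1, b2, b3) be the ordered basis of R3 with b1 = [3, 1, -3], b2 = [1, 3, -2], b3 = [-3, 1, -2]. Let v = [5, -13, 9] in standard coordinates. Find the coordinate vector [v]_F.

[1, -4, -2]

Write v = c_1 b1 + ... + c_3 b3 and solve for the c_i.
Gaussian elimination on [M | v] yields c = (1, -4, -2).
Check: b1 - 4b2 - 2b3 = [5, -13, 9].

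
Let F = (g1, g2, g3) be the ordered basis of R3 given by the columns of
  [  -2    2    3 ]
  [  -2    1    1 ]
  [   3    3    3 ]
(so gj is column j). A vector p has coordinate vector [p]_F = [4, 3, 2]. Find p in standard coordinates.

[4, -3, 27]

By definition p = 4g1 + 3g2 + 2g3.
Summing componentwise gives [4, -3, 27].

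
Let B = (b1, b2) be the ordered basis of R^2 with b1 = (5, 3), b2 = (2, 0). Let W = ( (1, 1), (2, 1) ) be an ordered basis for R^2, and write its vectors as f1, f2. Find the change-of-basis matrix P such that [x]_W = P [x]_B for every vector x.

[[1, -2], [2, 2]]

Take x = bj: its B-coordinates are the j-th standard unit vector, so P e_j — column j of P — equals [bj]_W.
b1 = f1 + 2f2, giving column 1 = (1, 2); repeating for each j gives P = [[1, -2], [2, 2]].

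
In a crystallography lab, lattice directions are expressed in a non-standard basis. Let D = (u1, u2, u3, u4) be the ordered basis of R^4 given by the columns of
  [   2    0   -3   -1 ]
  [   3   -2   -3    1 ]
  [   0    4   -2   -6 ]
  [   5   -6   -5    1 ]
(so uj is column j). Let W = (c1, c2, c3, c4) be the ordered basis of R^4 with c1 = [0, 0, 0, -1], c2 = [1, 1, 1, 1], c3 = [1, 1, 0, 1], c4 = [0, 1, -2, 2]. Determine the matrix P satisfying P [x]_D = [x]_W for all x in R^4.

[[-1, 2, 2, 2], [2, 0, -2, -2], [0, 0, -1, 1], [1, -2, 0, 2]]

Column j of P is [uj]_W, since P maps D-coordinates to W-coordinates.
Expressing u1 in W: u1 = -c1 + 2c2 + 0·c3 + c4, so column 1 of P is [-1, 2, 0, 1].
Doing the same for each uj gives P = [[-1, 2, 2, 2], [2, 0, -2, -2], [0, 0, -1, 1], [1, -2, 0, 2]].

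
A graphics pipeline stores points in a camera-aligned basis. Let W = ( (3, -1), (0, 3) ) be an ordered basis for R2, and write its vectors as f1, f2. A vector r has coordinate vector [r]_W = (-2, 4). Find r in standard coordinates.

r = M [r]_W, where M has columns f1, f2.
Carrying out the matrix-vector product, r = (-6, 14).

(-6, 14)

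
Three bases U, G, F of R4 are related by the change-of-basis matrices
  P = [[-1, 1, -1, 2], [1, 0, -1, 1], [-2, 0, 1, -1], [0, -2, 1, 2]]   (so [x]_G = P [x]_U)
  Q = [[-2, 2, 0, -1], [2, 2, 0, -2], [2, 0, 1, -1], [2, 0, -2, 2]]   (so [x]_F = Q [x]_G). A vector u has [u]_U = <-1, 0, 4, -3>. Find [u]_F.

<4, -30, -7, -40>

Composing the changes, [u]_F = Q P [u]_U.
Q P = [[4, 0, -1, -4], [0, 6, -6, 2], [-4, 4, -2, 1], [2, -2, -2, 10]]; applying this to <-1, 0, 4, -3> gives <4, -30, -7, -40>.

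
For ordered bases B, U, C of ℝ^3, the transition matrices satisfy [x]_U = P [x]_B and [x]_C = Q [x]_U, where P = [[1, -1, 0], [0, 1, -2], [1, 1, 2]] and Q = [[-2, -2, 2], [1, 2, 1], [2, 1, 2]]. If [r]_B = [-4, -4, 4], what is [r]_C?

Apply P to get U-coordinates [0, -12, 0], then Q to get C-coordinates.
The result is [r]_C = [24, -24, -12].

[24, -24, -12]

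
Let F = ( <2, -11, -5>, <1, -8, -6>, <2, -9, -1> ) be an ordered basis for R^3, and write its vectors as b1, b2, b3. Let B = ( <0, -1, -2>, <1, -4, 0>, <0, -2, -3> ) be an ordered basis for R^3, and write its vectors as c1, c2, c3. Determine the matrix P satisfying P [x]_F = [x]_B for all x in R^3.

Let M have columns bj and N have columns cj. Then for every x, N [x]_B = x = M [x]_F, so P = N^(-1) M.
Since det N = 1, N^(-1) has integer entries; multiplying gives P = [[1, 0, -1], [2, 1, 2], [1, 2, 1]].

[[1, 0, -1], [2, 1, 2], [1, 2, 1]]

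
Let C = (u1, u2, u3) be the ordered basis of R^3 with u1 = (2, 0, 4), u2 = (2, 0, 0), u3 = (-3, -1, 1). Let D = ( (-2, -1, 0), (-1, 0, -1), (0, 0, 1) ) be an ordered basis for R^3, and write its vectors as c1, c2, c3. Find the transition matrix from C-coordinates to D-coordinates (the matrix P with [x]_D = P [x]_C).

Take x = uj: its C-coordinates are the j-th standard unit vector, so P e_j — column j of P — equals [uj]_D.
u1 = 0·c1 - 2c2 + 2c3, giving column 1 = (0, -2, 2); repeating for each j gives P = [[0, 0, 1], [-2, -2, 1], [2, -2, 2]].

[[0, 0, 1], [-2, -2, 1], [2, -2, 2]]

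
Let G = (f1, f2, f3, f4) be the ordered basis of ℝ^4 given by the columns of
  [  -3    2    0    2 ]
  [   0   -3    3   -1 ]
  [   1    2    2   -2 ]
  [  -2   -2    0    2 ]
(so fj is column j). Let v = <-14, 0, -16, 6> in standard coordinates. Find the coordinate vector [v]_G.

[v]_G is the unique c with M c = v, where M has columns f1, ..., f4.
Solving this 4x4 system gives c = (4, -4, -3, 3).
Check: 4f1 - 4f2 - 3f3 + 3f4 = <-14, 0, -16, 6>.

<4, -4, -3, 3>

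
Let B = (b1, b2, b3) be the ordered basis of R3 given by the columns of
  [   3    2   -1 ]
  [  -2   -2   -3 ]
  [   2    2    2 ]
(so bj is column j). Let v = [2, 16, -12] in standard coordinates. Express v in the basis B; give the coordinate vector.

[2, -4, -4]

We seek scalars with c_1 b1 + ... + c_3 b3 = v; equivalently solve M c = v where the columns of M are b1, ..., b3.
Solving this 3x3 system gives c = (2, -4, -4).
Check: 2b1 - 4b2 - 4b3 = [2, 16, -12].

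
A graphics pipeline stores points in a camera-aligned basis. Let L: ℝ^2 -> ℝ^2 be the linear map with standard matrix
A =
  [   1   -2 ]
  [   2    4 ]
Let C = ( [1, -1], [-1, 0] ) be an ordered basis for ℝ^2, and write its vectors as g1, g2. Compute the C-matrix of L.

[[2, 2], [-1, 3]]

With P the matrix whose columns are g1, g2, [L]_C = P^(-1) A P.
Column by column: L(g1) = A g1 = [3, -2]; its C-coordinates [2, -1] give column 1.
Continuing for each basis vector yields [L]_C = [[2, 2], [-1, 3]].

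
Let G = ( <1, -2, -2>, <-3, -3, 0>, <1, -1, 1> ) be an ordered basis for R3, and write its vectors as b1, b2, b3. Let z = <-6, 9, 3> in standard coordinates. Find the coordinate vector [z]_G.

We seek scalars with c_1 b1 + ... + c_3 b3 = z; equivalently solve M c = z where the columns of M are b1, ..., b3.
Gaussian elimination on [M | z] yields c = (-3, 0, -3).
Check: -3b1 + 0·b2 - 3b3 = <-6, 9, 3>.

<-3, 0, -3>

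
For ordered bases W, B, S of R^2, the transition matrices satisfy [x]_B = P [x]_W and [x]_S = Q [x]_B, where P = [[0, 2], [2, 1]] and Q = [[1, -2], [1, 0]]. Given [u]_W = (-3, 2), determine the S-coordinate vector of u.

Composing the changes, [u]_S = Q P [u]_W.
Q P = [[-4, 0], [0, 2]]; applying this to (-3, 2) gives (12, 4).

(12, 4)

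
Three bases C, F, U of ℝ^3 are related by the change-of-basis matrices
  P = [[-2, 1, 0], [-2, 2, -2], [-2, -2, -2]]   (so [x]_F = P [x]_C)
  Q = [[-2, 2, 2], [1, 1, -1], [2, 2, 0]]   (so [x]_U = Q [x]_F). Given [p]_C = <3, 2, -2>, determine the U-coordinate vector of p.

First [p]_F = P [p]_C = <-4, 2, -6>.
Then [p]_U = Q [p]_F = <0, 4, -4>.

<0, 4, -4>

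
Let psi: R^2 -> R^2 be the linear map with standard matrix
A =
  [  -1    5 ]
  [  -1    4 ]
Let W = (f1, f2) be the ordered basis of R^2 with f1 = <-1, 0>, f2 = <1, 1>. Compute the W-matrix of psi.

With P the matrix whose columns are f1, f2, [psi]_W = P^(-1) A P.
Column by column: psi(f1) = A f1 = <1, 1>; its W-coordinates <0, 1> give column 1.
Continuing for each basis vector yields [psi]_W = [[0, -1], [1, 3]].

[[0, -1], [1, 3]]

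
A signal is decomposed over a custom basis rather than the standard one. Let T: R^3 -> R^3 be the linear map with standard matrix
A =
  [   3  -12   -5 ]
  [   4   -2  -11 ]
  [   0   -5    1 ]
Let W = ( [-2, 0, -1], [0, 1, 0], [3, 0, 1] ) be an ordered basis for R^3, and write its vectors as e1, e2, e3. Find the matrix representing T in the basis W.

With P the matrix whose columns are e1, ..., e3, [T]_W = P^(-1) A P.
Column by column: T(e1) = A e1 = [-1, 3, -1]; its W-coordinates [2, 3, 1] give column 1.
Continuing for each basis vector yields [T]_W = [[2, 3, 1], [3, -2, 1], [1, -2, 2]].

[[2, 3, 1], [3, -2, 1], [1, -2, 2]]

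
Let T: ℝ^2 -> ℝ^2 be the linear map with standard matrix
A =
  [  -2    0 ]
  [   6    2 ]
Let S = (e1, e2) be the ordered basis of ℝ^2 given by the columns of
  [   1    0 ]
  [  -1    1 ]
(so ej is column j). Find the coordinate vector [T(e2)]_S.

[0, 2]

Column 2 of [T]_S is the S-coordinate vector of T(e2).
In standard coordinates T(e2) = A e2 = [0, 2].
Converting to S: [0, 2] = 0·e1 + 2e2, so the coordinate vector is [0, 2].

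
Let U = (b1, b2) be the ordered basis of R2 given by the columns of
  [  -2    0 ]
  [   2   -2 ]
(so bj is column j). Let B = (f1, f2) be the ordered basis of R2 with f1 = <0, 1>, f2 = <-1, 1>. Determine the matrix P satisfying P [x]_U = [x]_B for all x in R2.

[[0, -2], [2, 0]]

Let M have columns bj and N have columns fj. Then for every x, N [x]_B = x = M [x]_U, so P = N^(-1) M.
Since det N = 1, N^(-1) has integer entries; multiplying gives P = [[0, -2], [2, 0]].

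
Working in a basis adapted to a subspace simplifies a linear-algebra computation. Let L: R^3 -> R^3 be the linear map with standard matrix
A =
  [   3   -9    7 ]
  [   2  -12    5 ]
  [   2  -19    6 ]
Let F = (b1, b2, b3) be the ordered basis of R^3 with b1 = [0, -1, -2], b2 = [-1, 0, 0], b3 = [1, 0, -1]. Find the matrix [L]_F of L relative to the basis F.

The j-th column of [L]_F is [L(bj)]_F.
L(b1) = A b1 = [-5, 2, 7] = -2b1 + 2b2 - 3b3, so column 1 is [-2, 2, -3].
Repeating for b2, b3 and assembling the columns gives [[-2, 2, 3], [2, 1, 2], [-3, -2, -2]].

[[-2, 2, 3], [2, 1, 2], [-3, -2, -2]]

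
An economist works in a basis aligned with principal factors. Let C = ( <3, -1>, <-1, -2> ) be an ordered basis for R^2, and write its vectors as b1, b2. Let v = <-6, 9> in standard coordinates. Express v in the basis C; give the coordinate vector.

[v]_C is the unique c with M c = v, where M has columns b1, b2.
System: 3c_1 - c_2 = -6, -c_1 - 2c_2 = 9; solving gives c_1 = -3, c_2 = -3.
Check: -3b1 - 3b2 = <-6, 9>.

<-3, -3>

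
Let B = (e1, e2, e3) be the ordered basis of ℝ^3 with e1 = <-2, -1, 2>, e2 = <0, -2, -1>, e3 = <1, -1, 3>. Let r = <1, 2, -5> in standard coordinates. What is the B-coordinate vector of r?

We seek scalars with c_1 e1 + ... + c_3 e3 = r; equivalently solve M c = r where the columns of M are e1, ..., e3.
Gaussian elimination on [M | r] yields c = (-1, 0, -1).
Check: -e1 + 0·e2 - e3 = <1, 2, -5>.

<-1, 0, -1>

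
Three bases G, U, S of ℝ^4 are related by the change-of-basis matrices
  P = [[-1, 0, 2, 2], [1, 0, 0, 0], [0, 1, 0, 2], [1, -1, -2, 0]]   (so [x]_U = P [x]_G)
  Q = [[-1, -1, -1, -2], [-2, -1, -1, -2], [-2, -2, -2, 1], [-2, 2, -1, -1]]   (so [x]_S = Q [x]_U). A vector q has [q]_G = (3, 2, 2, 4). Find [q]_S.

First [q]_U = P [q]_G = (9, 3, 10, -3).
Then [q]_S = Q [q]_U = (-16, -25, -47, -19).

(-16, -25, -47, -19)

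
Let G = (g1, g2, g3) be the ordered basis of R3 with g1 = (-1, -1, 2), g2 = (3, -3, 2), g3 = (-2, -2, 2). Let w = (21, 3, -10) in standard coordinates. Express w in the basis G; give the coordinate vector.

(-4, 3, -4)

We seek scalars with c_1 g1 + ... + c_3 g3 = w; equivalently solve M c = w where the columns of M are g1, ..., g3.
Solving this 3x3 system gives c = (-4, 3, -4).
Check: -4g1 + 3g2 - 4g3 = (21, 3, -10).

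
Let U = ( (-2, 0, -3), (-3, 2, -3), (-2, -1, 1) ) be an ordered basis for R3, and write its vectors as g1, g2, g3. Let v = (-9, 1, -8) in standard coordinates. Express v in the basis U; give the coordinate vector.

(2, 1, 1)

Write v = c_1 g1 + ... + c_3 g3 and solve for the c_i.
Row-reducing the augmented matrix [M | v] gives c = (2, 1, 1).
Check: 2g1 + g2 + g3 = (-9, 1, -8).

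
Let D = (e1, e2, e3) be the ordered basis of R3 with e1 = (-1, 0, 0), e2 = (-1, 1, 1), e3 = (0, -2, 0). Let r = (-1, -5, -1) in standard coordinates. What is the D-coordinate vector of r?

[r]_D is the unique c with M c = r, where M has columns e1, ..., e3.
Solving this 3x3 system gives c = (2, -1, 2).
Check: 2e1 - e2 + 2e3 = (-1, -5, -1).

(2, -1, 2)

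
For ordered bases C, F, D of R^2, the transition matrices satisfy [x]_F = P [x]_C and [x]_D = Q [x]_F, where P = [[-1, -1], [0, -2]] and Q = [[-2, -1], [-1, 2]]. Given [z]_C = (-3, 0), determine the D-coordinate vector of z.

(-6, -3)

Apply P to get F-coordinates (3, 0), then Q to get D-coordinates.
The result is [z]_D = (-6, -3).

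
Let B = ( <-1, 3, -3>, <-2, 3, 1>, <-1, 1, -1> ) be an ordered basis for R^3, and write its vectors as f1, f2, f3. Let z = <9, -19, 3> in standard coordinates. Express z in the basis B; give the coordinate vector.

<-3, -4, 2>

Write z = c_1 f1 + ... + c_3 f3 and solve for the c_i.
Row-reducing the augmented matrix [M | z] gives c = (-3, -4, 2).
Check: -3f1 - 4f2 + 2f3 = <9, -19, 3>.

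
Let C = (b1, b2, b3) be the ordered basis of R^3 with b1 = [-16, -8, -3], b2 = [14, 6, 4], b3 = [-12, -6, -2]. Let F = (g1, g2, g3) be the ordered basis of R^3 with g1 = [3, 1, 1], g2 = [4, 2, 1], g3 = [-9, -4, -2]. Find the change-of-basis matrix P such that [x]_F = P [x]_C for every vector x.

[[2, 2, 2], [-1, 2, 0], [2, 0, 2]]

Column j of P is [bj]_F, since P maps C-coordinates to F-coordinates.
Expressing b1 in F: b1 = 2g1 - g2 + 2g3, so column 1 of P is [2, -1, 2].
Doing the same for each bj gives P = [[2, 2, 2], [-1, 2, 0], [2, 0, 2]].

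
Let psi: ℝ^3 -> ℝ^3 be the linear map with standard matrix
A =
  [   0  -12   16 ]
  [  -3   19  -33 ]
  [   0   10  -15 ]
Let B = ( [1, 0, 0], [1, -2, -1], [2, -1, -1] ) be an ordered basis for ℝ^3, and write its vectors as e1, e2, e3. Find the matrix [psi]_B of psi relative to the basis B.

The j-th column of [psi]_B is [psi(ej)]_B.
psi(e1) = A e1 = [0, -3, 0] = 3e1 + 3e2 - 3e3, so column 1 is [3, 3, -3].
Repeating for e2, e3 and assembling the columns gives [[3, 1, 3], [3, 3, -3], [-3, 2, -2]].

[[3, 1, 3], [3, 3, -3], [-3, 2, -2]]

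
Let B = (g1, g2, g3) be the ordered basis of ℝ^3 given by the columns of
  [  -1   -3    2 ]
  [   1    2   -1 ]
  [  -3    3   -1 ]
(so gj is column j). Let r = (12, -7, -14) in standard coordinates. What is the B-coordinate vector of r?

Write r = c_1 g1 + ... + c_3 g3 and solve for the c_i.
Solving this 3x3 system gives c = (1, -3, 2).
Check: g1 - 3g2 + 2g3 = (12, -7, -14).

(1, -3, 2)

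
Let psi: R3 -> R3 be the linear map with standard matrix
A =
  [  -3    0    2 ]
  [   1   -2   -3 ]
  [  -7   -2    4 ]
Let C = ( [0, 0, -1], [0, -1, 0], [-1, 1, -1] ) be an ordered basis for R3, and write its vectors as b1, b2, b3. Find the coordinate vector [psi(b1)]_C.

Column 1 of [psi]_C is the C-coordinate vector of psi(b1).
In standard coordinates psi(b1) = A b1 = [-2, 3, -4].
Converting to C: [-2, 3, -4] = 2b1 - b2 + 2b3, so the coordinate vector is [2, -1, 2].

[2, -1, 2]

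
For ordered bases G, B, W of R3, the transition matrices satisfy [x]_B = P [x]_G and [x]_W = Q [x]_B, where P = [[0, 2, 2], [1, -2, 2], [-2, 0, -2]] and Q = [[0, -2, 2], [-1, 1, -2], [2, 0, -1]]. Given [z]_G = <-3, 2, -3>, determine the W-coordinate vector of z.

Composing the changes, [z]_W = Q P [z]_G.
Q P = [[-6, 4, -8], [5, -4, 4], [2, 4, 6]]; applying this to <-3, 2, -3> gives <50, -35, -16>.

<50, -35, -16>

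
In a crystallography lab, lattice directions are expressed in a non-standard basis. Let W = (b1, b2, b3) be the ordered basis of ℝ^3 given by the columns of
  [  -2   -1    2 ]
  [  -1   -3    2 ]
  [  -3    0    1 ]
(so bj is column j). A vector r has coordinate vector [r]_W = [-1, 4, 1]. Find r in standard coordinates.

By definition r = -b1 + 4b2 + b3.
Summing componentwise gives [0, -9, 4].

[0, -9, 4]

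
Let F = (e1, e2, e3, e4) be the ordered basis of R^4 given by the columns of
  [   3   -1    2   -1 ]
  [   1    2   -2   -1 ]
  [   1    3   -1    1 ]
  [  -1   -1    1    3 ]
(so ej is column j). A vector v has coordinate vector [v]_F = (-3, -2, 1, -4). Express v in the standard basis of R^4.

(-1, -5, -14, -6)

v = M [v]_F, where M has columns e1, ..., e4.
Carrying out the matrix-vector product, v = (-1, -5, -14, -6).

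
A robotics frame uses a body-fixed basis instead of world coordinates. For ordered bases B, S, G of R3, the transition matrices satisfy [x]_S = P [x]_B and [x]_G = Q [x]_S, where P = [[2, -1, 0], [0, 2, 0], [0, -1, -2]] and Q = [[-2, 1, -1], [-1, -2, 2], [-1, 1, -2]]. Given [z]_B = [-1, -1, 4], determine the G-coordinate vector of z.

[7, -9, 13]

Composing the changes, [z]_G = Q P [z]_B.
Q P = [[-4, 5, 2], [-2, -5, -4], [-2, 5, 4]]; applying this to [-1, -1, 4] gives [7, -9, 13].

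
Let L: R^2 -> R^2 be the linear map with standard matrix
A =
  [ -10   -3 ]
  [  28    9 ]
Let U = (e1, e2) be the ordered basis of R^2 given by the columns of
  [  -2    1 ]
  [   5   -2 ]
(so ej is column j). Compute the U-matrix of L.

[[-1, 2], [3, 0]]

Let P have columns e1, e2. Then [L]_U = P^(-1) A P.
Here det P = -1, so P^(-1) is integer; computing A P first and then P^(-1)(A P) gives [[-1, 2], [3, 0]].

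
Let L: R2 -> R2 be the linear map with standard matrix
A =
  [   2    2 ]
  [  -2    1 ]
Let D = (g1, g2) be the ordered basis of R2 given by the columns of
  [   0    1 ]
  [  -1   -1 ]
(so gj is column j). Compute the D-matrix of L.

With P the matrix whose columns are g1, g2, [L]_D = P^(-1) A P.
Column by column: L(g1) = A g1 = (-2, -1); its D-coordinates (3, -2) give column 1.
Continuing for each basis vector yields [L]_D = [[3, 3], [-2, 0]].

[[3, 3], [-2, 0]]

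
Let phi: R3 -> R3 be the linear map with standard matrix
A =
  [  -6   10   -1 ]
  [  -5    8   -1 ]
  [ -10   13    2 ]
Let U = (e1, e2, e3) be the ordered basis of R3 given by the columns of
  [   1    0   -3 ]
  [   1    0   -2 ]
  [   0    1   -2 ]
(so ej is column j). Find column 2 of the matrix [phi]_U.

Column 2 of [phi]_U is the U-coordinate vector of phi(e2).
In standard coordinates phi(e2) = A e2 = <-1, -1, 2>.
Converting to U: <-1, -1, 2> = -e1 + 2e2 + 0·e3, so the coordinate vector is <-1, 2, 0>.

<-1, 2, 0>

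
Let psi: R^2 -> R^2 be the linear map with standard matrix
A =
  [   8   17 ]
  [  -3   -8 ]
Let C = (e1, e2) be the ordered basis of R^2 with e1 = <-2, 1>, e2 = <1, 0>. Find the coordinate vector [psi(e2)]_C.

<-3, 2>

Compute psi(e2) = A e2 = <8, -3> in standard coordinates.
Then write this in C-coordinates: solve for y in y_1 e1 + y_2 e2 = <8, -3>.
This gives y = <-3, 2>, which is column 2 of [psi]_C.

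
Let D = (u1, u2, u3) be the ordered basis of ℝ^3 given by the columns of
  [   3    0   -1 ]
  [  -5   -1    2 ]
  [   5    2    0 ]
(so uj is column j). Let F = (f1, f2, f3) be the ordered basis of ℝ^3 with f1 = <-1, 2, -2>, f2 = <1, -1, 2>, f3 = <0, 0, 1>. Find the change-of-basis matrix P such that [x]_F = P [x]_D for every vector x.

[[-2, -1, 1], [1, -1, 0], [-1, 2, 2]]

Let M have columns uj and N have columns fj. Then for every x, N [x]_F = x = M [x]_D, so P = N^(-1) M.
Since det N = -1, N^(-1) has integer entries; multiplying gives P = [[-2, -1, 1], [1, -1, 0], [-1, 2, 2]].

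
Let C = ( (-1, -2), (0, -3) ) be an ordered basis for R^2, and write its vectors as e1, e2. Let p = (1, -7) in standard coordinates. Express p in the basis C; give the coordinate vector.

(-1, 3)

Write p = c_1 e1 + c_2 e2 and solve for the c_i.
System: -c_1 + 0c_2 = 1, -2c_1 - 3c_2 = -7; solving gives c_1 = -1, c_2 = 3.
Check: -e1 + 3e2 = (1, -7).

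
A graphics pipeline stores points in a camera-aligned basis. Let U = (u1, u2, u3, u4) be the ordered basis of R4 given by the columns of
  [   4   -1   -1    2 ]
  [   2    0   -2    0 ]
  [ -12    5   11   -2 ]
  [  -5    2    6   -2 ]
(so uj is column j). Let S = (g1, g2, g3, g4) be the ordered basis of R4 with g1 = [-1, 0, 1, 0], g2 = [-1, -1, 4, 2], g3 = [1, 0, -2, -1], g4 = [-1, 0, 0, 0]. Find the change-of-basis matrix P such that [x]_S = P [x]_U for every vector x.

[[-2, 1, -1, 2], [-2, 0, 2, 0], [1, -2, -2, 2], [1, -2, -2, -2]]

Let M have columns uj and N have columns gj. Then for every x, N [x]_S = x = M [x]_U, so P = N^(-1) M.
Since det N = -1, N^(-1) has integer entries; multiplying gives P = [[-2, 1, -1, 2], [-2, 0, 2, 0], [1, -2, -2, 2], [1, -2, -2, -2]].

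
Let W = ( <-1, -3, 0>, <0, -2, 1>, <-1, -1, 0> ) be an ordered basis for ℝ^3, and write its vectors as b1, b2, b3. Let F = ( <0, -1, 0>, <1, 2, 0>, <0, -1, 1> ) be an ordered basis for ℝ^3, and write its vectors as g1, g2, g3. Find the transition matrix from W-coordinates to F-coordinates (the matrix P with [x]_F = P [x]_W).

Let M have columns bj and N have columns gj. Then for every x, N [x]_F = x = M [x]_W, so P = N^(-1) M.
Since det N = 1, N^(-1) has integer entries; multiplying gives P = [[1, 1, -1], [-1, 0, -1], [0, 1, 0]].

[[1, 1, -1], [-1, 0, -1], [0, 1, 0]]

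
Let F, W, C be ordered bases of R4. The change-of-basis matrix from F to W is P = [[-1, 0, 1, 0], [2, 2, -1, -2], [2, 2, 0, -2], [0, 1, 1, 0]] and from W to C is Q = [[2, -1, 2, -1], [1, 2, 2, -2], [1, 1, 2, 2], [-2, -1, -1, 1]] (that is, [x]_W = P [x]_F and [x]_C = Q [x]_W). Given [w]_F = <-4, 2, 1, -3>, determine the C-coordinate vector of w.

<10, 5, 16, -10>

First [w]_W = P [w]_F = <5, 1, 2, 3>.
Then [w]_C = Q [w]_W = <10, 5, 16, -10>.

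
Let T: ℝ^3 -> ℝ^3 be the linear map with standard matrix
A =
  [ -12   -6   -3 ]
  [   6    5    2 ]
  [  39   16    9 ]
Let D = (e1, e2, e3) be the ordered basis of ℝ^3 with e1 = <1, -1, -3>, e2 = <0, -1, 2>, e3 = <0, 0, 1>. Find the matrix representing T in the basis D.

The j-th column of [T]_D is [T(ej)]_D.
T(e1) = A e1 = <3, -5, -4> = 3e1 + 2e2 + e3, so column 1 is <3, 2, 1>.
Repeating for e2, e3 and assembling the columns gives [[3, 0, -3], [2, 1, 1], [1, 0, -2]].

[[3, 0, -3], [2, 1, 1], [1, 0, -2]]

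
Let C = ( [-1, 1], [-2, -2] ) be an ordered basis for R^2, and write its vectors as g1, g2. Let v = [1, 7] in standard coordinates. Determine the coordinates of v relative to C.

[3, -2]

[v]_C is the unique c with M c = v, where M has columns g1, g2.
System: -c_1 - 2c_2 = 1, c_1 - 2c_2 = 7; solving gives c_1 = 3, c_2 = -2.
Check: 3g1 - 2g2 = [1, 7].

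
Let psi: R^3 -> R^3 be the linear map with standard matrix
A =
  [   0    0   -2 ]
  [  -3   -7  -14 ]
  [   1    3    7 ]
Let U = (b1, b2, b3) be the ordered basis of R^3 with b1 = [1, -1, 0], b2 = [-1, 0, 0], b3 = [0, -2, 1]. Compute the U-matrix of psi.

Let P have columns b1, ..., b3. Then [psi]_U = P^(-1) A P.
Here det P = -1, so P^(-1) is integer; computing A P first and then P^(-1)(A P) gives [[0, -1, -2], [0, -1, 0], [-2, -1, 1]].

[[0, -1, -2], [0, -1, 0], [-2, -1, 1]]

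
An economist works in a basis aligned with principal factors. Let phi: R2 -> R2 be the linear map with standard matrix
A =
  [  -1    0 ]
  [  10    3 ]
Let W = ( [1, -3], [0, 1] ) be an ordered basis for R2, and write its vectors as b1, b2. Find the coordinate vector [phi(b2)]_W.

[0, 3]

Column 2 of [phi]_W is the W-coordinate vector of phi(b2).
In standard coordinates phi(b2) = A b2 = [0, 3].
Converting to W: [0, 3] = 0·b1 + 3b2, so the coordinate vector is [0, 3].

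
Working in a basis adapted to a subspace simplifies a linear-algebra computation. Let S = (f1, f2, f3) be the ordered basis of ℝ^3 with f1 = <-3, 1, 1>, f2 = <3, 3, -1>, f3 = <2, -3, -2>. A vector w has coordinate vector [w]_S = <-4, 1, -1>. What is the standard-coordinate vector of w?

The coordinates say w = -4f1 + f2 - f3; adding the scaled basis vectors gives <13, 2, -3>.

<13, 2, -3>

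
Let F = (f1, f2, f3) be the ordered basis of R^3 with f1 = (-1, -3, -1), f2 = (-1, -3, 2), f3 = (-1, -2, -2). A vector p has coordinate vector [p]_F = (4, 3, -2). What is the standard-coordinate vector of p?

(-5, -17, 6)

p = M [p]_F, where M has columns f1, ..., f3.
Carrying out the matrix-vector product, p = (-5, -17, 6).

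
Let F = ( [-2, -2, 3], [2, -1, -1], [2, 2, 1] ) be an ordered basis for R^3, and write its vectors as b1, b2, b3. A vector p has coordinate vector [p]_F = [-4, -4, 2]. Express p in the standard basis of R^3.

By definition p = -4b1 - 4b2 + 2b3.
Summing componentwise gives [4, 16, -6].

[4, 16, -6]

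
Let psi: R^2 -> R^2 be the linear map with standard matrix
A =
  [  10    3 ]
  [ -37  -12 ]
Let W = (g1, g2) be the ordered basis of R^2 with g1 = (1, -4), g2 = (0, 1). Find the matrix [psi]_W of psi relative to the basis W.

With P the matrix whose columns are g1, g2, [psi]_W = P^(-1) A P.
Column by column: psi(g1) = A g1 = (-2, 11); its W-coordinates (-2, 3) give column 1.
Continuing for each basis vector yields [psi]_W = [[-2, 3], [3, 0]].

[[-2, 3], [3, 0]]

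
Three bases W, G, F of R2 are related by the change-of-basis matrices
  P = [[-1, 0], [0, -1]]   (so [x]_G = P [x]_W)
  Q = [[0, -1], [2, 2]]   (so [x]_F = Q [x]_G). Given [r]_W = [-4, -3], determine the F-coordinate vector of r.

[-3, 14]

Composing the changes, [r]_F = Q P [r]_W.
Q P = [[0, 1], [-2, -2]]; applying this to [-4, -3] gives [-3, 14].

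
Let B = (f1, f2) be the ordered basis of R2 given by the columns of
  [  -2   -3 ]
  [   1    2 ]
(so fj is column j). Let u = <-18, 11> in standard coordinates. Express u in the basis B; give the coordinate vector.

<3, 4>

[u]_B is the unique c with M c = u, where M has columns f1, f2.
System: -2c_1 - 3c_2 = -18, c_1 + 2c_2 = 11; solving gives c_1 = 3, c_2 = 4.
Check: 3f1 + 4f2 = <-18, 11>.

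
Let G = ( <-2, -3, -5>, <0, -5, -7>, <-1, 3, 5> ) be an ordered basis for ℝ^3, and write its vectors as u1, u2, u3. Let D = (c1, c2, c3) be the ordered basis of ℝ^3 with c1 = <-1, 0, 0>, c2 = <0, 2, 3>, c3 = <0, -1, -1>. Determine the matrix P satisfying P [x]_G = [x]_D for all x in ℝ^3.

Column j of P is [uj]_D, since P maps G-coordinates to D-coordinates.
Expressing u1 in D: u1 = 2c1 - 2c2 - c3, so column 1 of P is <2, -2, -1>.
Doing the same for each uj gives P = [[2, 0, 1], [-2, -2, 2], [-1, 1, 1]].

[[2, 0, 1], [-2, -2, 2], [-1, 1, 1]]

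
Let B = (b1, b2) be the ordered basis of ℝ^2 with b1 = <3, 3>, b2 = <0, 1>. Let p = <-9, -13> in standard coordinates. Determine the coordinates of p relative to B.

We seek scalars with c_1 b1 + c_2 b2 = p; equivalently solve M c = p where the columns of M are b1, b2.
System: 3c_1 + 0c_2 = -9, 3c_1 + c_2 = -13; solving gives c_1 = -3, c_2 = -4.
Check: -3b1 - 4b2 = <-9, -13>.

<-3, -4>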